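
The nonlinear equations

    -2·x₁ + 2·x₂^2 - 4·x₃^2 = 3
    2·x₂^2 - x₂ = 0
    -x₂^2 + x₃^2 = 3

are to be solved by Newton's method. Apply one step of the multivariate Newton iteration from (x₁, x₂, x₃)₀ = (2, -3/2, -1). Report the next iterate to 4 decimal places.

(-7.1786, -0.6429, -1.8393)

At (2, -3/2, -1): F = (-6.5000, 6.0000, -4.2500).
Jacobian J = [[-2, 4·x₂, -8·x₃], [0, 4·x₂ - 1, 0], [0, -2·x₂, 2·x₃]].
At the point, J = [[-2.0000, -6.0000, 8.0000], [0.0000, -7.0000, 0.0000], [0.0000, 3.0000, -2.0000]] (det J = -28.0000).
Solving J·Δ = −F gives Δ = (-9.1786, 0.8571, -0.8393).
Then the next iterate is (x₁, x₂, x₃)₁ = (-7.1786, -0.6429, -1.8393).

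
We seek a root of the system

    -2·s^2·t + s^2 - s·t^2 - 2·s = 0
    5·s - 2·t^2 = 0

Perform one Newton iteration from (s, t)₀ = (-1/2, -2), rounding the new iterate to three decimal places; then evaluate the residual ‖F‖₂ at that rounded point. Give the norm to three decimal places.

3.421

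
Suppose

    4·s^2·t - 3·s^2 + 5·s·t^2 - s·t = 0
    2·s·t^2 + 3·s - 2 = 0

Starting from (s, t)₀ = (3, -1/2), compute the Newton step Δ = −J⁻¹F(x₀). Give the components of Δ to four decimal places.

(-0.8028, 0.9484)

At (3, -1/2): F = (-39.7500, 8.5000).
Jacobian J = [[8·s·t - 6·s + 5·t^2 - t, 4·s^2 + 10·s·t - s], [2·t^2 + 3, 4·s·t]].
At the point, J = [[-28.2500, 18.0000], [3.5000, -6.0000]] (det J = 106.5000).
Solving J·Δ = −F gives Δ = (-0.8028, 0.9484).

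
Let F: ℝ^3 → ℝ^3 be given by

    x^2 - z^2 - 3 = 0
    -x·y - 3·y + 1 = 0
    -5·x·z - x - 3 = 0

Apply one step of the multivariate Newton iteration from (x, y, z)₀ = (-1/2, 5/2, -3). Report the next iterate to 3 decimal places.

(-0.146, 0.046, -0.983)

At (-1/2, 5/2, -3): F = (-11.750, -5.250, -10.000).
Jacobian J = [[2·x, 0, -2·z], [-y, -x - 3, 0], [-5·z - 1, 0, -5·x]].
At the point, J = [[-1.000, 0.000, 6.000], [-2.500, -2.500, 0.000], [14.000, 0.000, 2.500]] (det J = 216.250).
Solving J·Δ = −F gives Δ = (0.354, -2.454, 2.017).
Then the next iterate is (x, y, z)₁ = (-0.146, 0.046, -0.983).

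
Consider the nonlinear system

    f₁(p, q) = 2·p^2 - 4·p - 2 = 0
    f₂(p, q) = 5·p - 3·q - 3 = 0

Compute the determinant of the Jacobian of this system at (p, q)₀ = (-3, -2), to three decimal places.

48.000

J = [[4·p - 4, 0], [5, -3]].
At the point, J = [[-16.000, 0.000], [5.000, -3.000]].
det J = 48.000.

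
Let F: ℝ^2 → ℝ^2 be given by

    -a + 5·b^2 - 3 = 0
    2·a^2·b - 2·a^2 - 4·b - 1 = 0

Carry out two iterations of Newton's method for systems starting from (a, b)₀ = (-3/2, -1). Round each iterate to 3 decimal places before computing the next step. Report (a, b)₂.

(-0.759, -0.670)

At (-3/2, -1): F = (3.500, -6.000).
Jacobian J = [[-1, 10·b], [4·a·b - 4·a, 2·a^2 - 4]].
At the point, J = [[-1.000, -10.000], [12.000, 0.500]] (det J = 119.500).
Solving J·Δ = −F gives Δ = (0.487, 0.301).
Then the next iterate is (a, b)₁ = (-1.013, -0.699).
Round to (-1.013, -0.699) and repeat: F = (0.45600, -1.69092), J = [[-1.000, -6.990], [6.88435, -1.94766]].
Δ = (0.254, 0.029), so (a, b)₂ = (-0.759, -0.670).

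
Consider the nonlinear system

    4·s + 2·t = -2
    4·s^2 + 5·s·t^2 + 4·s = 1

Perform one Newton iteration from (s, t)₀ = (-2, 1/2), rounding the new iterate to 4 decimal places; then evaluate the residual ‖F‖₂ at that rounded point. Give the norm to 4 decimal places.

At (-2, 1/2): F = (-5.0000, 4.5000).
Jacobian J = [[4, 2], [8·s + 5·t^2 + 4, 10·s·t]].
At the point, J = [[4.0000, 2.0000], [-10.7500, -10.0000]] (det J = -18.5000).
Solving J·Δ = −F gives Δ = (2.2162, -1.9324).
Then the next iterate is (s, t)₁ = (0.2162, -1.4324).
Re-evaluating at (0.2162, -1.4324): F = (0.0000, 2.269733), so ‖F‖₂ = 2.2697.

2.2697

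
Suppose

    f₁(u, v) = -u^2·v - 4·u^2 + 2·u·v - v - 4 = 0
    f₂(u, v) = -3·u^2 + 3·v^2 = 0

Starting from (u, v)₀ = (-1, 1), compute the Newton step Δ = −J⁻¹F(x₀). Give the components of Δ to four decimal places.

(0.7500, -0.7500)

At (-1, 1): F = (-12.0000, 0.0000).
Jacobian J = [[-2·u·v - 8·u + 2·v, -u^2 + 2·u - 1], [-6·u, 6·v]].
At the point, J = [[12.0000, -4.0000], [6.0000, 6.0000]] (det J = 96.0000).
Solving J·Δ = −F gives Δ = (0.7500, -0.7500).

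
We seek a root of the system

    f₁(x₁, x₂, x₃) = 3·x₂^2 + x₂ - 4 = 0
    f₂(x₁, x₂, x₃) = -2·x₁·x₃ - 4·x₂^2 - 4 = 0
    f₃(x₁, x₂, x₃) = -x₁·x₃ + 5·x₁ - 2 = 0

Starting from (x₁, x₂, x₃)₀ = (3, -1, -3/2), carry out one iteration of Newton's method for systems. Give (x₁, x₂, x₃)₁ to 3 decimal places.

(-0.720, -1.400, -3.727)

At (3, -1, -3/2): F = (-2.000, 1.000, 17.500).
Jacobian J = [[0, 6·x₂ + 1, 0], [-2·x₃, -8·x₂, -2·x₁], [-x₃ + 5, 0, -x₁]].
At the point, J = [[0.000, -5.000, 0.000], [3.000, 8.000, -6.000], [6.500, 0.000, -3.000]] (det J = 150.000).
Solving J·Δ = −F gives Δ = (-3.720, -0.400, -2.227).
Then the next iterate is (x₁, x₂, x₃)₁ = (-0.720, -1.400, -3.727).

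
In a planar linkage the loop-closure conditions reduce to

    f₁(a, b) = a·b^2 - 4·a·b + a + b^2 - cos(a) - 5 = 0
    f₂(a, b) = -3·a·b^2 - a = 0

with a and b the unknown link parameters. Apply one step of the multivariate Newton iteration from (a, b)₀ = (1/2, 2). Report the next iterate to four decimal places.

At (1/2, 2): F = (-3.377583, -6.5000).
Jacobian J = [[b^2 - 4·b + sin(a) + 1, 2·a·b - 4·a + 2·b], [-3·b^2 - 1, -6·a·b]].
At the point, J = [[-2.520574, 4.0000], [-13.0000, -6.0000]] (det J = 67.123447).
Solving J·Δ = −F gives Δ = (-0.6893, 0.4101).
Then the next iterate is (a, b)₁ = (-0.1893, 2.4101).

(-0.1893, 2.4101)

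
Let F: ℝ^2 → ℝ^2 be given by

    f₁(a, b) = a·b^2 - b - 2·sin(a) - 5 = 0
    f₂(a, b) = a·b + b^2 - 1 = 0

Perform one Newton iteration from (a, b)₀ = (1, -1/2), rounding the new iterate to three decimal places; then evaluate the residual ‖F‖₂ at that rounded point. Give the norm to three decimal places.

12.713

At (1, -1/2): F = (-5.93294, -1.250).
Jacobian J = [[b^2 - 2·cos(a), 2·a·b - 1], [b, a + 2·b]].
At the point, J = [[-0.83060, -2.000], [-0.500, 0.000]] (det J = -1.000).
Solving J·Δ = −F gives Δ = (-2.500, -1.928).
Then the next iterate is (a, b)₁ = (-1.500, -2.428).
Re-evaluating at (-1.500, -2.428): F = (-9.41979, 8.53718), so ‖F‖₂ = 12.713.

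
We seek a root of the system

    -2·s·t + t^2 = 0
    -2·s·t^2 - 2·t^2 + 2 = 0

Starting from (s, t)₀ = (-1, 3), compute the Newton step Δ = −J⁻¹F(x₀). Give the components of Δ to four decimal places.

(0.1111, -1.7917)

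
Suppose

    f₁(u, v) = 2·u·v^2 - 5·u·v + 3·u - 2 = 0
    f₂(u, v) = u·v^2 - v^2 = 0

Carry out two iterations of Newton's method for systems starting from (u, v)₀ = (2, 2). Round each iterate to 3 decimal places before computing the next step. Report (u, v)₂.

At (2, 2): F = (0.000, 4.000).
Jacobian J = [[2·v^2 - 5·v + 3, 4·u·v - 5·u], [v^2, 2·u·v - 2·v]].
At the point, J = [[1.000, 6.000], [4.000, 4.000]] (det J = -20.000).
Solving J·Δ = −F gives Δ = (-1.200, 0.200).
Then the next iterate is (u, v)₁ = (0.800, 2.200).
Round to (0.800, 2.200) and repeat: F = (-0.656, -0.968), J = [[1.680, 3.040], [4.840, -0.880]].
Δ = (0.217, 0.096), so (u, v)₂ = (1.017, 2.296).

(1.017, 2.296)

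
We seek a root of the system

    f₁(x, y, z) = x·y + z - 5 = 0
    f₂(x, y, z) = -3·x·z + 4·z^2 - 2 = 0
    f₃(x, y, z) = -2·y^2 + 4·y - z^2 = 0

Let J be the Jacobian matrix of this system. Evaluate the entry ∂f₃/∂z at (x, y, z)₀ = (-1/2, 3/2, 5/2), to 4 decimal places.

-5.0000

∂f₃/∂z = -2·z.
At (-1/2, 3/2, 5/2) this is -5.0000.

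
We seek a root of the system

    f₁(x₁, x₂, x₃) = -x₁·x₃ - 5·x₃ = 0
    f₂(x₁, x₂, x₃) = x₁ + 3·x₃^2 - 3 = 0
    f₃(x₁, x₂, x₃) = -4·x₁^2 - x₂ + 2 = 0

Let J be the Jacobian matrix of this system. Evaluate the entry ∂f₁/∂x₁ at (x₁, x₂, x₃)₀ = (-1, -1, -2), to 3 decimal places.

2.000

∂f₁/∂x₁ = -x₃.
At (-1, -1, -2) this is 2.000.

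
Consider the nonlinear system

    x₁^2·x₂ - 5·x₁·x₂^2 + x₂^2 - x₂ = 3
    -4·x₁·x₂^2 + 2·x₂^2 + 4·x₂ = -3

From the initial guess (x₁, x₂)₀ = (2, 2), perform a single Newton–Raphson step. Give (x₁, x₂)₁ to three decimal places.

(2.802, 0.708)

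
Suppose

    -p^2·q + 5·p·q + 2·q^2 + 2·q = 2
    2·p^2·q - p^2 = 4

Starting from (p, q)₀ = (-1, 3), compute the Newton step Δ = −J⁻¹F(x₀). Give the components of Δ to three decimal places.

(0.000, -0.500)

At (-1, 3): F = (4.000, 1.000).
Jacobian J = [[-2·p·q + 5·q, -p^2 + 5·p + 4·q + 2], [4·p·q - 2·p, 2·p^2]].
At the point, J = [[21.000, 8.000], [-10.000, 2.000]] (det J = 122.000).
Solving J·Δ = −F gives Δ = (0.000, -0.500).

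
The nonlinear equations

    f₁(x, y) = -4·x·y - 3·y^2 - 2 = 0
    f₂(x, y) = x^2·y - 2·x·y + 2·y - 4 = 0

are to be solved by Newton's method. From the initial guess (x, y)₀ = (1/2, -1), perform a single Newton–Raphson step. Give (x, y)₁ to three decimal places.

(-16.750, 17.000)

At (1/2, -1): F = (-3.000, -5.250).
Jacobian J = [[-4·y, -4·x - 6·y], [2·x·y - 2·y, x^2 - 2·x + 2]].
At the point, J = [[4.000, 4.000], [1.000, 1.250]] (det J = 1.000).
Solving J·Δ = −F gives Δ = (-17.250, 18.000).
Then the next iterate is (x, y)₁ = (-16.750, 17.000).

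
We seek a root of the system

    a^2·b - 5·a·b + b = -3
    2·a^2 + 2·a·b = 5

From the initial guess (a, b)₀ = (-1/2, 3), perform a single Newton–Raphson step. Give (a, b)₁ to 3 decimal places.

(-5.125, -23.000)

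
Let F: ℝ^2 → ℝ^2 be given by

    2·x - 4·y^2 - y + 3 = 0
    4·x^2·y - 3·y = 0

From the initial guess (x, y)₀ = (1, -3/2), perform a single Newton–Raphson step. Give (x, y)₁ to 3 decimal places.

(0.896, -1.254)

At (1, -3/2): F = (-2.500, -1.500).
Jacobian J = [[2, -8·y - 1], [8·x·y, 4·x^2 - 3]].
At the point, J = [[2.000, 11.000], [-12.000, 1.000]] (det J = 134.000).
Solving J·Δ = −F gives Δ = (-0.104, 0.246).
Then the next iterate is (x, y)₁ = (0.896, -1.254).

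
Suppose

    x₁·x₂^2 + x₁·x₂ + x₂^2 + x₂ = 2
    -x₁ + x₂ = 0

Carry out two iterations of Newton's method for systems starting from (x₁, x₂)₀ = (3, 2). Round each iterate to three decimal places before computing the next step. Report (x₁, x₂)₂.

At (3, 2): F = (22.000, -1.000).
Jacobian J = [[x₂^2 + x₂, 2·x₁·x₂ + x₁ + 2·x₂ + 1], [-1, 1]].
At the point, J = [[6.000, 20.000], [-1.000, 1.000]] (det J = 26.000).
Solving J·Δ = −F gives Δ = (-1.615, -0.615).
Then the next iterate is (x₁, x₂)₁ = (1.385, 1.385).
Round to (1.385, 1.385) and repeat: F = (5.87819, 0.000), J = [[3.30323, 8.99145], [-1.000, 1.000]].
Δ = (-0.478, -0.478), so (x₁, x₂)₂ = (0.907, 0.907).

(0.907, 0.907)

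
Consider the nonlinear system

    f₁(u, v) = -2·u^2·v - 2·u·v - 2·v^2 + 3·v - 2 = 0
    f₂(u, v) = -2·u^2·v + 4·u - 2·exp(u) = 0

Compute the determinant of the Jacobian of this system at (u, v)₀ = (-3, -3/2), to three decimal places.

227.701

J = [[-4·u·v - 2·v, -2·u^2 - 2·u - 4·v + 3], [-4·u·v - 2·exp(u) + 4, -2·u^2]].
At the point, J = [[-15.000, -3.000], [-14.09957, -18.000]].
det J = 227.701.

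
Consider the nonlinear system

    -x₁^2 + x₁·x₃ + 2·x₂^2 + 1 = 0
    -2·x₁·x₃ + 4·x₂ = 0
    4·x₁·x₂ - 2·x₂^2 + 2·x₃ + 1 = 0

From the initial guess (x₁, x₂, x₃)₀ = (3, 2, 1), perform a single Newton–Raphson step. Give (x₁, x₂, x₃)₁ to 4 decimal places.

(1.3354, 0.6013, 0.9557)

At (3, 2, 1): F = (3.0000, 2.0000, 19.0000).
Jacobian J = [[-2·x₁ + x₃, 4·x₂, x₁], [-2·x₃, 4, -2·x₁], [4·x₂, 4·x₁ - 4·x₂, 2]].
At the point, J = [[-5.0000, 8.0000, 3.0000], [-2.0000, 4.0000, -6.0000], [8.0000, 4.0000, 2.0000]] (det J = -632.0000).
Solving J·Δ = −F gives Δ = (-1.6646, -1.3987, -0.0443).
Then the next iterate is (x₁, x₂, x₃)₁ = (1.3354, 0.6013, 0.9557).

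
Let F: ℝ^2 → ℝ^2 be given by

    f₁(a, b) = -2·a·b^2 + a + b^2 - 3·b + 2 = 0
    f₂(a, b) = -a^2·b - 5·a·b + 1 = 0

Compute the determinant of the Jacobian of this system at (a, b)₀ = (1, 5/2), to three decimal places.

J = [[-2·b^2 + 1, -4·a·b + 2·b - 3], [-2·a·b - 5·b, -a^2 - 5·a]].
At the point, J = [[-11.500, -8.000], [-17.500, -6.000]].
det J = -71.000.

-71.000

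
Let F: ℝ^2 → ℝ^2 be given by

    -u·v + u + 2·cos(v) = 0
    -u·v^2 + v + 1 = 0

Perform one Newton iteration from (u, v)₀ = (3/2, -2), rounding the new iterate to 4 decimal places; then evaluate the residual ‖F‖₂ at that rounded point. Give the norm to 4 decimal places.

At (3/2, -2): F = (3.667706, -7.0000).
Jacobian J = [[-v + 1, -u - 2·sin(v)], [-v^2, -2·u·v + 1]].
At the point, J = [[3.0000, 0.318595], [-4.0000, 7.0000]] (det J = 22.274379).
Solving J·Δ = −F gives Δ = (-1.2527, 0.2841).
Then the next iterate is (u, v)₁ = (0.2473, -1.7159).
Re-evaluating at (0.2473, -1.7159): F = (0.382452, -1.444029), so ‖F‖₂ = 1.4938.

1.4938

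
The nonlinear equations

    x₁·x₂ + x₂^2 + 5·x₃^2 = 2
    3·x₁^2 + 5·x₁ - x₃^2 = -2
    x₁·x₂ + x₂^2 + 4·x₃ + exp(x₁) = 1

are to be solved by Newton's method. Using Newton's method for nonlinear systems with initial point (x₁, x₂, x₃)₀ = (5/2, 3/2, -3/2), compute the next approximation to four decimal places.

(0.7495, 2.8495, -0.1635)

At (5/2, 3/2, -3/2): F = (15.2500, 31.0000, 11.182494).
Jacobian J = [[x₂, x₁ + 2·x₂, 10·x₃], [6·x₁ + 5, 0, -2·x₃], [x₂ + exp(x₁), x₁ + 2·x₂, 4]].
At the point, J = [[1.5000, 5.5000, -15.0000], [20.0000, 0.0000, 3.0000], [13.682494, 5.5000, 4.0000]] (det J = -1888.988850).
Solving J·Δ = −F gives Δ = (-1.7505, 1.3495, 1.3365).
Then the next iterate is (x₁, x₂, x₃)₁ = (0.7495, 2.8495, -0.1635).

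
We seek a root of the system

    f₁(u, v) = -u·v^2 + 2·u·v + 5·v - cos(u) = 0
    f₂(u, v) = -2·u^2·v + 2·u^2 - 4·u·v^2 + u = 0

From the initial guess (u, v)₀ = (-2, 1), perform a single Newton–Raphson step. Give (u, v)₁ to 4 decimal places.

At (-2, 1): F = (3.416147, 6.0000).
Jacobian J = [[-v^2 + 2·v + sin(u), -2·u·v + 2·u + 5], [-4·u·v + 4·u - 4·v^2 + 1, -2·u^2 - 8·u·v]].
At the point, J = [[0.090703, 5.0000], [-3.0000, 8.0000]] (det J = 15.725621).
Solving J·Δ = −F gives Δ = (0.1698, -0.6863).
Then the next iterate is (u, v)₁ = (-1.8302, 0.3137).

(-1.8302, 0.3137)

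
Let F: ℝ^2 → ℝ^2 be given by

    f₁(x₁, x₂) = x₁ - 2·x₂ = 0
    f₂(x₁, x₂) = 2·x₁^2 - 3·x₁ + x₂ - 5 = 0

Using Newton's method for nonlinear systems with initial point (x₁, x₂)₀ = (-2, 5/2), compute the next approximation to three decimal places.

At (-2, 5/2): F = (-7.000, 11.500).
Jacobian J = [[1, -2], [4·x₁ - 3, 1]].
At the point, J = [[1.000, -2.000], [-11.000, 1.000]] (det J = -21.000).
Solving J·Δ = −F gives Δ = (0.762, -3.119).
Then the next iterate is (x₁, x₂)₁ = (-1.238, -0.619).

(-1.238, -0.619)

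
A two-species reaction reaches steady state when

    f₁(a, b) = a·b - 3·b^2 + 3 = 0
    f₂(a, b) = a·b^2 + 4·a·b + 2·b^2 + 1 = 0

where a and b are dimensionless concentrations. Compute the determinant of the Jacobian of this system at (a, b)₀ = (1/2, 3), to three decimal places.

418.500

J = [[b, a - 6·b], [b^2 + 4·b, 2·a·b + 4·a + 4·b]].
At the point, J = [[3.000, -17.500], [21.000, 17.000]].
det J = 418.500.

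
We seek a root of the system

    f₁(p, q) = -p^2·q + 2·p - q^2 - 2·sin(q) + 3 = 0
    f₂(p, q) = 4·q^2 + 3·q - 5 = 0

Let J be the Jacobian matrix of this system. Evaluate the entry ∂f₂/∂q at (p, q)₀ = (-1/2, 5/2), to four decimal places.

23.0000

∂f₂/∂q = 8·q + 3.
At (-1/2, 5/2) this is 23.0000.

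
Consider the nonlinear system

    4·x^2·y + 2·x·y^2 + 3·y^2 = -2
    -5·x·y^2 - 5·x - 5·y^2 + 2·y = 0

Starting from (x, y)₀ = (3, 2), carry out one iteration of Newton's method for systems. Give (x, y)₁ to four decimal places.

At (3, 2): F = (110.0000, -91.0000).
Jacobian J = [[8·x·y + 2·y^2, 4·x^2 + 4·x·y + 6·y], [-5·y^2 - 5, -10·x·y - 10·y + 2]].
At the point, J = [[56.0000, 72.0000], [-25.0000, -78.0000]] (det J = -2568.0000).
Solving J·Δ = −F gives Δ = (-0.7897, -0.9136).
Then the next iterate is (x, y)₁ = (2.2103, 1.0864).

(2.2103, 1.0864)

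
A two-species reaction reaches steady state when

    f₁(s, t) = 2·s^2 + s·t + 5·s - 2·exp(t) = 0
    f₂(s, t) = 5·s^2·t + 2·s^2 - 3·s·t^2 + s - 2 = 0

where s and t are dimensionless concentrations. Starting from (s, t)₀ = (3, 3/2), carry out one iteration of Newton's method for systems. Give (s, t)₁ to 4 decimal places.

At (3, 3/2): F = (28.536622, 66.2500).
Jacobian J = [[4·s + t + 5, s - 2·exp(t)], [10·s·t + 4·s - 3·t^2 + 1, 5·s^2 - 6·s·t]].
At the point, J = [[18.5000, -5.963378], [51.2500, 18.0000]] (det J = 638.623130).
Solving J·Δ = −F gives Δ = (-1.4230, 0.3709).
Then the next iterate is (s, t)₁ = (1.5770, 1.8709).

(1.5770, 1.8709)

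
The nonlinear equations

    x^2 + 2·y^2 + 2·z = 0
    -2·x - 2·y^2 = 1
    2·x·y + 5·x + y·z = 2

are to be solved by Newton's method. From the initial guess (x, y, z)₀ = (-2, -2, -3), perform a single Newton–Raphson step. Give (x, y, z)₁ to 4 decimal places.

(-2.2037, -1.4259, -4.1111)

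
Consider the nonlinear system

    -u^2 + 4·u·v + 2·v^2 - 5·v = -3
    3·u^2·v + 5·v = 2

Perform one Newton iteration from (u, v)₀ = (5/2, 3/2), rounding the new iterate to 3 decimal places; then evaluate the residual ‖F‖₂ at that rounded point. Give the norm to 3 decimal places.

9.513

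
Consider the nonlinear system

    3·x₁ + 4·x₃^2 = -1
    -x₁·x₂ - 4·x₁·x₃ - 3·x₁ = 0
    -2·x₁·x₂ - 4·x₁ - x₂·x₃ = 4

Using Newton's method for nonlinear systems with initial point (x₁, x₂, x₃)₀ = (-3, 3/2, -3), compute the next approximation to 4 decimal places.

(-1.6764, 0.3626, -1.6679)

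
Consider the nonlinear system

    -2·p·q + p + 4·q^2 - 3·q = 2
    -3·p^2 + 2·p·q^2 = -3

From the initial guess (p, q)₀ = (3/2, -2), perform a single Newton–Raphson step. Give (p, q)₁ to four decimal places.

(-0.3110, -1.1616)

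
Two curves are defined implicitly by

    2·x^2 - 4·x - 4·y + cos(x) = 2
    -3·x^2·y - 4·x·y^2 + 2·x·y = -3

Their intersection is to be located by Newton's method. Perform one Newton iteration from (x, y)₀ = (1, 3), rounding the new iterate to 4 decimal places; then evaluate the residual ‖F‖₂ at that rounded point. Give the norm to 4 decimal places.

At (1, 3): F = (-15.459698, -36.0000).
Jacobian J = [[4·x - sin(x) - 4, -4], [-6·x·y - 4·y^2 + 2·y, -3·x^2 - 8·x·y + 2·x]].
At the point, J = [[-0.841471, -4.0000], [-48.0000, -25.0000]] (det J = -170.963225).
Solving J·Δ = −F gives Δ = (1.4184, -4.1633).
Then the next iterate is (x, y)₁ = (2.4184, -1.1633).
Re-evaluating at (2.4184, -1.1633): F = (3.927220, 4.693621), so ‖F‖₂ = 6.1199.

6.1199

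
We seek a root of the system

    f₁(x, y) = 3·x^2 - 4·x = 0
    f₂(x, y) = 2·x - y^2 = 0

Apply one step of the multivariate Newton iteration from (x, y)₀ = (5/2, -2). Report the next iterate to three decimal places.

(1.705, -1.852)

At (5/2, -2): F = (8.750, 1.000).
Jacobian J = [[6·x - 4, 0], [2, -2·y]].
At the point, J = [[11.000, 0.000], [2.000, 4.000]] (det J = 44.000).
Solving J·Δ = −F gives Δ = (-0.795, 0.148).
Then the next iterate is (x, y)₁ = (1.705, -1.852).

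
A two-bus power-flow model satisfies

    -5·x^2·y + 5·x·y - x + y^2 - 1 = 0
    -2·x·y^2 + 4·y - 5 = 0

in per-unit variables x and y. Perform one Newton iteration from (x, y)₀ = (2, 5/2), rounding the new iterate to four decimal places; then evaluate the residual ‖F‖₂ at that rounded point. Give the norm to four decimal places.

9.4702

At (2, 5/2): F = (-21.7500, -20.0000).
Jacobian J = [[-10·x·y + 5·y - 1, -5·x^2 + 5·x + 2·y], [-2·y^2, -4·x·y + 4]].
At the point, J = [[-38.5000, -5.0000], [-12.5000, -16.0000]] (det J = 553.5000).
Solving J·Δ = −F gives Δ = (-0.4481, -0.9000).
Then the next iterate is (x, y)₁ = (1.5519, 1.6000).
Re-evaluating at (1.5519, 1.6000): F = (-6.843849, -6.545728), so ‖F‖₂ = 9.4702.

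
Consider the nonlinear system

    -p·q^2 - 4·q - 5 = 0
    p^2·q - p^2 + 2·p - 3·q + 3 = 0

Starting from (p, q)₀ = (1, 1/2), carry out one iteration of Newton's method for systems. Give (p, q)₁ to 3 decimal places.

At (1, 1/2): F = (-7.250, 3.000).
Jacobian J = [[-q^2, -2·p·q - 4], [2·p·q - 2·p + 2, p^2 - 3]].
At the point, J = [[-0.250, -5.000], [1.000, -2.000]] (det J = 5.500).
Solving J·Δ = −F gives Δ = (-5.364, -1.182).
Then the next iterate is (p, q)₁ = (-4.364, -0.682).

(-4.364, -0.682)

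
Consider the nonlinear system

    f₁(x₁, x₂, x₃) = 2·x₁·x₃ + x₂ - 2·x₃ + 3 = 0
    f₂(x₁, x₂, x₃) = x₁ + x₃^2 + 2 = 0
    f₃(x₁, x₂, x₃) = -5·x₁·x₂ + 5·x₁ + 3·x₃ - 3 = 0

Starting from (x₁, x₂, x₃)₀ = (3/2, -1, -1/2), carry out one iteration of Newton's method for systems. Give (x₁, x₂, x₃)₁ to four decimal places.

(-3.2019, -6.2500, -1.4519)

At (3/2, -1, -1/2): F = (1.5000, 3.7500, 10.5000).
Jacobian J = [[2·x₃, 1, 2·x₁ - 2], [1, 0, 2·x₃], [-5·x₂ + 5, -5·x₁, 3]].
At the point, J = [[-1.0000, 1.0000, 1.0000], [1.0000, 0.0000, -1.0000], [10.0000, -7.5000, 3.0000]] (det J = -13.0000).
Solving J·Δ = −F gives Δ = (-4.7019, -5.2500, -0.9519).
Then the next iterate is (x₁, x₂, x₃)₁ = (-3.2019, -6.2500, -1.4519).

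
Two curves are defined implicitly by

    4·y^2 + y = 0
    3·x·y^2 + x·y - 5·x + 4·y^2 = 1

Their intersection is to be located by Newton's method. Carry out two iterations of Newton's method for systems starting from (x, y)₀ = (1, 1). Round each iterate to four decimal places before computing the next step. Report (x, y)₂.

At (1, 1): F = (5.0000, 2.0000).
Jacobian J = [[0, 8·y + 1], [3·y^2 + y - 5, 6·x·y + x + 8·y]].
At the point, J = [[0.0000, 9.0000], [-1.0000, 15.0000]] (det J = 9.0000).
Solving J·Δ = −F gives Δ = (-6.3333, -0.5556).
Then the next iterate is (x, y)₁ = (-5.3333, 0.4444).
Round to (-5.3333, 0.4444) and repeat: F = (1.234365, 20.926505), J = [[0.0000, 4.5552], [-3.963126, -15.998811]].
Δ = (6.3742, -0.2710), so (x, y)₂ = (1.0409, 0.1734).

(1.0409, 0.1734)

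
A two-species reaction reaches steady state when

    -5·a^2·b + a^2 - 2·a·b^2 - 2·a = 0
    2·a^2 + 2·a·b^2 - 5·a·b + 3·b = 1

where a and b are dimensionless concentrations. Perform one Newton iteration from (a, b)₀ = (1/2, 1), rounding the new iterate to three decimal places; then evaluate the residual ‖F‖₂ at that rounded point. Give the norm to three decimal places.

At (1/2, 1): F = (-3.000, 1.000).
Jacobian J = [[-10·a·b + 2·a - 2·b^2 - 2, -5·a^2 - 4·a·b], [4·a + 2·b^2 - 5·b, 4·a·b - 5·a + 3]].
At the point, J = [[-8.000, -3.250], [-1.000, 2.500]] (det J = -23.250).
Solving J·Δ = −F gives Δ = (-0.183, -0.473).
Then the next iterate is (a, b)₁ = (0.317, 0.527).
Re-evaluating at (0.317, 0.527): F = (-0.97438, 0.12276), so ‖F‖₂ = 0.982.

0.982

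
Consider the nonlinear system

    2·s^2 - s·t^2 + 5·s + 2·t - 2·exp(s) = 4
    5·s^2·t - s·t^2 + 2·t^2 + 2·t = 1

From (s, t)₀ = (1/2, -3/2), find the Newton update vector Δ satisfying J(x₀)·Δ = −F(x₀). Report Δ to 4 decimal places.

At (1/2, -3/2): F = (-8.422443, -2.5000).
Jacobian J = [[4·s - t^2 - 2·exp(s) + 5, -2·s·t + 2], [10·s·t - t^2, 5·s^2 - 2·s·t + 4·t + 2]].
At the point, J = [[1.452557, 3.5000], [-9.7500, -1.2500]] (det J = 32.309303).
Solving J·Δ = −F gives Δ = (-0.5967, 2.6540).

(-0.5967, 2.6540)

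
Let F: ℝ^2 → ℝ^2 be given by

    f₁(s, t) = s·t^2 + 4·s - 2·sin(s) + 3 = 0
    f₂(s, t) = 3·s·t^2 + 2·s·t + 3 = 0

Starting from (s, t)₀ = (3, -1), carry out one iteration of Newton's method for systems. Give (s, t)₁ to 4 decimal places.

At (3, -1): F = (17.717760, 6.0000).
Jacobian J = [[t^2 - 2·cos(s) + 4, 2·s·t], [3·t^2 + 2·t, 6·s·t + 2·s]].
At the point, J = [[6.979985, -6.0000], [1.0000, -12.0000]] (det J = -77.759820).
Solving J·Δ = −F gives Δ = (-2.2713, 0.3107).
Then the next iterate is (s, t)₁ = (0.7287, -0.6893).

(0.7287, -0.6893)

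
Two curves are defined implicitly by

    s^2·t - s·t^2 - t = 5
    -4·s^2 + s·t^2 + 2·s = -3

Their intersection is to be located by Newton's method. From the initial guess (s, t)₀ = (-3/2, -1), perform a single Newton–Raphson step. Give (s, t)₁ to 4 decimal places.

At (-3/2, -1): F = (-4.7500, -10.5000).
Jacobian J = [[2·s·t - t^2, s^2 - 2·s·t - 1], [-8·s + t^2 + 2, 2·s·t]].
At the point, J = [[2.0000, -1.7500], [15.0000, 3.0000]] (det J = 32.2500).
Solving J·Δ = −F gives Δ = (1.0116, -1.5581).
Then the next iterate is (s, t)₁ = (-0.4884, -2.5581).

(-0.4884, -2.5581)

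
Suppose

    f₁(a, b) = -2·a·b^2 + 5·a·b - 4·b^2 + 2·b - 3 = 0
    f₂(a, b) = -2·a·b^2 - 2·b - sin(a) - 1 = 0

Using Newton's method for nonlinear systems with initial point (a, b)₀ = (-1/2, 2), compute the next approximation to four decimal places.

(-0.8600, 0.6624)

At (-1/2, 2): F = (-16.0000, -0.520574).
Jacobian J = [[-2·b^2 + 5·b, -4·a·b + 5·a - 8·b + 2], [-2·b^2 - cos(a), -4·a·b - 2]].
At the point, J = [[2.0000, -12.5000], [-8.877583, 2.0000]] (det J = -106.969782).
Solving J·Δ = −F gives Δ = (-0.3600, -1.3376).
Then the next iterate is (a, b)₁ = (-0.8600, 0.6624).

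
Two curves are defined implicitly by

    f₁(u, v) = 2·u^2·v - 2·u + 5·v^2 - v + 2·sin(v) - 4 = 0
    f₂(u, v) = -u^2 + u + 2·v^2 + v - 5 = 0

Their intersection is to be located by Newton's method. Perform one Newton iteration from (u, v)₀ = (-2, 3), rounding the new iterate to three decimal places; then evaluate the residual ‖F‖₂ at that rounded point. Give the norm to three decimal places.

At (-2, 3): F = (66.28224, 10.000).
Jacobian J = [[4·u·v - 2, 2·u^2 + 10·v + 2·cos(v) - 1], [-2·u + 1, 4·v + 1]].
At the point, J = [[-26.000, 35.02002], [5.000, 13.000]] (det J = -513.10008).
Solving J·Δ = −F gives Δ = (0.997, -1.153).
Then the next iterate is (u, v)₁ = (-1.003, 1.847).
Re-evaluating at (-1.003, 1.847): F = (18.85644, 1.66081), so ‖F‖₂ = 18.929.

18.929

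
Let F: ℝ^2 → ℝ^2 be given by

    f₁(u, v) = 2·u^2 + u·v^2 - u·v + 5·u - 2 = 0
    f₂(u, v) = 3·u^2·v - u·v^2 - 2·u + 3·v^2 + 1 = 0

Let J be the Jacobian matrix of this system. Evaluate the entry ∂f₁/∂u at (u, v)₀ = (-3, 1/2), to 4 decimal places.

-7.2500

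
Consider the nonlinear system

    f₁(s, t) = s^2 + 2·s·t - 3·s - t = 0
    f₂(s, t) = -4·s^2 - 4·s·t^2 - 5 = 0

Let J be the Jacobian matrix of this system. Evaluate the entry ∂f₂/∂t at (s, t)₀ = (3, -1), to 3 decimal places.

∂f₂/∂t = -8·s·t.
At (3, -1) this is 24.000.

24.000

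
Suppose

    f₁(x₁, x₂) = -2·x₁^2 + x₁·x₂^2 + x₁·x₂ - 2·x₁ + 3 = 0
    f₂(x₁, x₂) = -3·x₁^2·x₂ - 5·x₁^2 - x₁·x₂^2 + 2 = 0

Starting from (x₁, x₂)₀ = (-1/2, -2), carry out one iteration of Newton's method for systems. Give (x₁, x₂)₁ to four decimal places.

(6.1250, -12.5000)

At (-1/2, -2): F = (2.5000, 4.2500).
Jacobian J = [[-4·x₁ + x₂^2 + x₂ - 2, 2·x₁·x₂ + x₁], [-6·x₁·x₂ - 10·x₁ - x₂^2, -3·x₁^2 - 2·x₁·x₂]].
At the point, J = [[2.0000, 1.5000], [-5.0000, -2.7500]] (det J = 2.0000).
Solving J·Δ = −F gives Δ = (6.6250, -10.5000).
Then the next iterate is (x₁, x₂)₁ = (6.1250, -12.5000).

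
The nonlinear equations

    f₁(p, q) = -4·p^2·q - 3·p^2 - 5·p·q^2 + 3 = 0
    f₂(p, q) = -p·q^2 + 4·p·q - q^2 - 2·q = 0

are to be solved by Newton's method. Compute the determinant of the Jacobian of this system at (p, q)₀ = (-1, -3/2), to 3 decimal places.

-53.250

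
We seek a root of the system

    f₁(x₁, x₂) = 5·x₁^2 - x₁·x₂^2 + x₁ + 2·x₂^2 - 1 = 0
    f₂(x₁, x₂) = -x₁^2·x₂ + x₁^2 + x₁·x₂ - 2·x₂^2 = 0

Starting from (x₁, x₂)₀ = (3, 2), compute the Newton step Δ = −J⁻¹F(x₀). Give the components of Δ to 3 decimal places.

At (3, 2): F = (43.000, -11.000).
Jacobian J = [[10·x₁ - x₂^2 + 1, -2·x₁·x₂ + 4·x₂], [-2·x₁·x₂ + 2·x₁ + x₂, -x₁^2 + x₁ - 4·x₂]].
At the point, J = [[27.000, -4.000], [-4.000, -14.000]] (det J = -394.000).
Solving J·Δ = −F gives Δ = (-1.640, -0.317).

(-1.640, -0.317)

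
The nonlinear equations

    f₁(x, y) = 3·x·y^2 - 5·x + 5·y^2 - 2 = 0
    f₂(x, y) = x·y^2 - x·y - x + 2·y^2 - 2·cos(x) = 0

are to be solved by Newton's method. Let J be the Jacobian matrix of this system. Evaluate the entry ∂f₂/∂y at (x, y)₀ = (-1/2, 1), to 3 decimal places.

3.500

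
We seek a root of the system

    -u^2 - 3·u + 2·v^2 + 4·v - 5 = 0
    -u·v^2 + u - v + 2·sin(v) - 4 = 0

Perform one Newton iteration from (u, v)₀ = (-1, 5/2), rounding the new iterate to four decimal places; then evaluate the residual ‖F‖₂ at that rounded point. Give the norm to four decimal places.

4.8373

At (-1, 5/2): F = (19.5000, -0.053056).
Jacobian J = [[-2·u - 3, 4·v + 4], [-v^2 + 1, -2·u·v + 2·cos(v) - 1]].
At the point, J = [[-1.0000, 14.0000], [-5.2500, 2.397713]] (det J = 71.102287).
Solving J·Δ = −F gives Δ = (-0.6680, -1.4406).
Then the next iterate is (u, v)₁ = (-1.6680, 1.0594).
Re-evaluating at (-1.6680, 1.0594): F = (3.704033, -3.111232), so ‖F‖₂ = 4.8373.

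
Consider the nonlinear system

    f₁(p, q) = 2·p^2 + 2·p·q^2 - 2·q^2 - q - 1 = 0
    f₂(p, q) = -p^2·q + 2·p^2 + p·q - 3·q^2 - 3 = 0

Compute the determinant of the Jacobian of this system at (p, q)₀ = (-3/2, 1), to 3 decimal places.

J = [[4·p + 2·q^2, 4·p·q - 4·q - 1], [-2·p·q + 4·p + q, -p^2 + p - 6·q]].
At the point, J = [[-4.000, -11.000], [-2.000, -9.750]].
det J = 17.000.

17.000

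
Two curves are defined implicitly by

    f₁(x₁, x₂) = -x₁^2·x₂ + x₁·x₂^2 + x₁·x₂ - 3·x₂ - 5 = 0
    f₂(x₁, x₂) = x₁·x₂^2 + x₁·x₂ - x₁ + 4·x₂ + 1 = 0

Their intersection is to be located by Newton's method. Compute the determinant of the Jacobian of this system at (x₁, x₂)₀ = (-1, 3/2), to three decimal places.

22.000

J = [[-2·x₁·x₂ + x₂^2 + x₂, -x₁^2 + 2·x₁·x₂ + x₁ - 3], [x₂^2 + x₂ - 1, 2·x₁·x₂ + x₁ + 4]].
At the point, J = [[6.750, -8.000], [2.750, 0.000]].
det J = 22.000.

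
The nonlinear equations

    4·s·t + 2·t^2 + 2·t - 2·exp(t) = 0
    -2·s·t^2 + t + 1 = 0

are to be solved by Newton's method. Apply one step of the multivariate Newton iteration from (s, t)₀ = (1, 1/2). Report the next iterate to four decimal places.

At (1, 1/2): F = (0.202557, 1.0000).
Jacobian J = [[4·t, 4·s + 4·t - 2·exp(t) + 2], [-2·t^2, -4·s·t + 1]].
At the point, J = [[2.0000, 4.702557], [-0.5000, -1.0000]] (det J = 0.351279).
Solving J·Δ = −F gives Δ = (13.9636, -5.9818).
Then the next iterate is (s, t)₁ = (14.9636, -5.4818).

(14.9636, -5.4818)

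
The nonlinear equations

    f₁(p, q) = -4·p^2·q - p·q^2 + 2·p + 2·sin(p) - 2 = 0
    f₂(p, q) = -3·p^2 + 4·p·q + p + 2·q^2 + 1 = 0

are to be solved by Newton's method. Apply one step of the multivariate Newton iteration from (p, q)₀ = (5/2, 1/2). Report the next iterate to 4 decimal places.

(1.6628, 0.4753)

At (5/2, 1/2): F = (-8.928056, -9.7500).
Jacobian J = [[-8·p·q - q^2 + 2·cos(p) + 2, -4·p^2 - 2·p·q], [-6·p + 4·q + 1, 4·p + 4·q]].
At the point, J = [[-9.852287, -27.5000], [-12.0000, 12.0000]] (det J = -448.227447).
Solving J·Δ = −F gives Δ = (-0.8372, -0.0247).
Then the next iterate is (p, q)₁ = (1.6628, 0.4753).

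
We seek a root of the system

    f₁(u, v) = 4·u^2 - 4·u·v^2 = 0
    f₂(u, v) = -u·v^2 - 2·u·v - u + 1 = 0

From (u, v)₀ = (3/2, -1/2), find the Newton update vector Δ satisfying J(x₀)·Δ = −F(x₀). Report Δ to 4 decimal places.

(-1.0000, 0.5833)

At (3/2, -1/2): F = (7.5000, 0.6250).
Jacobian J = [[8·u - 4·v^2, -8·u·v], [-v^2 - 2·v - 1, -2·u·v - 2·u]].
At the point, J = [[11.0000, 6.0000], [-0.2500, -1.5000]] (det J = -15.0000).
Solving J·Δ = −F gives Δ = (-1.0000, 0.5833).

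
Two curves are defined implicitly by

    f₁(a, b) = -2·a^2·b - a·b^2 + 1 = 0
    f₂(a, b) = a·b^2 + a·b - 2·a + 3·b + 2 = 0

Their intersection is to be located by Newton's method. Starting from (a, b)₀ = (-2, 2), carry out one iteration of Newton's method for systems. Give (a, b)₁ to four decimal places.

At (-2, 2): F = (-7.0000, 0.0000).
Jacobian J = [[-4·a·b - b^2, -2·a^2 - 2·a·b], [b^2 + b - 2, 2·a·b + a + 3]].
At the point, J = [[12.0000, 0.0000], [4.0000, -7.0000]] (det J = -84.0000).
Solving J·Δ = −F gives Δ = (0.5833, 0.3333).
Then the next iterate is (a, b)₁ = (-1.4167, 2.3333).

(-1.4167, 2.3333)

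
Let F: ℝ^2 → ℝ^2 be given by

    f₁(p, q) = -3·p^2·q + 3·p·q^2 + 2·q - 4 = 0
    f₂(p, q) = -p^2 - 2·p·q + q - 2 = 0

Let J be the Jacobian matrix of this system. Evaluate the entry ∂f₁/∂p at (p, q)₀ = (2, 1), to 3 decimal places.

-9.000

∂f₁/∂p = -6·p·q + 3·q^2.
At (2, 1) this is -9.000.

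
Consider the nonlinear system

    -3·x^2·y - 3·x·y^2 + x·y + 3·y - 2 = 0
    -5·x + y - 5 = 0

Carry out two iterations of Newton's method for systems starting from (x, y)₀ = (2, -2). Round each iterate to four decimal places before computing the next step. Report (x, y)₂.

At (2, -2): F = (-12.0000, -17.0000).
Jacobian J = [[-6·x·y - 3·y^2 + y, -3·x^2 - 6·x·y + x + 3], [-5, 1]].
At the point, J = [[10.0000, 17.0000], [-5.0000, 1.0000]] (det J = 95.0000).
Solving J·Δ = −F gives Δ = (-2.9158, 2.4211).
Then the next iterate is (x, y)₁ = (-0.9158, 0.4211).
Round to (-0.9158, 0.4211) and repeat: F = (-1.694677, 0.0001), J = [[2.202985, 1.881991], [-5.0000, 1.0000]].
Δ = (0.1459, 0.7296), so (x, y)₂ = (-0.7699, 1.1507).

(-0.7699, 1.1507)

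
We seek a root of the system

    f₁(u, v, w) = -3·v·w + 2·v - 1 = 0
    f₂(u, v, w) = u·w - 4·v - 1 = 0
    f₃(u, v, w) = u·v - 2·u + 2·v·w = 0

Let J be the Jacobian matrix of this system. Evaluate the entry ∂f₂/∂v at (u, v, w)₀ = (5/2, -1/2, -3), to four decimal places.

-4.0000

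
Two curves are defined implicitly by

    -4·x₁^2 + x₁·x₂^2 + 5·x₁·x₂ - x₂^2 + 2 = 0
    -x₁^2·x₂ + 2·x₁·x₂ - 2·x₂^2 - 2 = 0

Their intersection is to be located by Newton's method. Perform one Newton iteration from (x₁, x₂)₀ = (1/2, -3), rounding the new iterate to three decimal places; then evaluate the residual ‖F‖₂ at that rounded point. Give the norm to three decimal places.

6.321

At (1/2, -3): F = (-11.000, -22.250).
Jacobian J = [[-8·x₁ + x₂^2 + 5·x₂, 2·x₁·x₂ + 5·x₁ - 2·x₂], [-2·x₁·x₂ + 2·x₂, -x₁^2 + 2·x₁ - 4·x₂]].
At the point, J = [[-10.000, 5.500], [-3.000, 12.750]] (det J = -111.000).
Solving J·Δ = −F gives Δ = (-0.161, 1.707).
Then the next iterate is (x₁, x₂)₁ = (0.339, -1.293).
Re-evaluating at (0.339, -1.293): F = (-1.75641, -6.07176), so ‖F‖₂ = 6.321.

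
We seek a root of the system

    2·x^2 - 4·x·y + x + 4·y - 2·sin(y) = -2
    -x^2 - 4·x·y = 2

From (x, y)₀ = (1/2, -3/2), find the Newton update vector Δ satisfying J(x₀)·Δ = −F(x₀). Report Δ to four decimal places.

At (1/2, -3/2): F = (1.994990, 0.7500).
Jacobian J = [[4·x - 4·y + 1, -4·x - 2·cos(y) + 4], [-2·x - 4·y, -4·x]].
At the point, J = [[9.0000, 1.858526], [5.0000, -2.0000]] (det J = -27.292628).
Solving J·Δ = −F gives Δ = (-0.1973, -0.1182).

(-0.1973, -0.1182)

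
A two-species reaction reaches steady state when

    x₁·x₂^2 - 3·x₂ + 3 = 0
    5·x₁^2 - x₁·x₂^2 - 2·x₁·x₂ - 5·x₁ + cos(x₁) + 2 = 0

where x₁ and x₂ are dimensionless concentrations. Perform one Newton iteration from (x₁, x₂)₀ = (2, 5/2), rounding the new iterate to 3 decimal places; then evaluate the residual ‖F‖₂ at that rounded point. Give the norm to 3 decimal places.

At (2, 5/2): F = (8.000, -10.91615).
Jacobian J = [[x₂^2, 2·x₁·x₂ - 3], [10·x₁ - x₂^2 - 2·x₂ - sin(x₁) - 5, -2·x₁·x₂ - 2·x₁]].
At the point, J = [[6.250, 7.000], [2.84070, -14.000]] (det J = -107.38492).
Solving J·Δ = −F gives Δ = (-0.331, -0.847).
Then the next iterate is (x₁, x₂)₁ = (1.669, 1.653).
Re-evaluating at (1.669, 1.653): F = (2.60139, -2.59335), so ‖F‖₂ = 3.673.

3.673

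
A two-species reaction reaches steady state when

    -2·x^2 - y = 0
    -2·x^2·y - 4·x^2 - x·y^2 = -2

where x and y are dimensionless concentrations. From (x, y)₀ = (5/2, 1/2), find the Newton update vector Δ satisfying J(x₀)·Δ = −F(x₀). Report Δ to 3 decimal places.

At (5/2, 1/2): F = (-13.000, -29.875).
Jacobian J = [[-4·x, -1], [-4·x·y - 8·x - y^2, -2·x^2 - 2·x·y]].
At the point, J = [[-10.000, -1.000], [-25.250, -15.000]] (det J = 124.750).
Solving J·Δ = −F gives Δ = (-1.324, 0.236).

(-1.324, 0.236)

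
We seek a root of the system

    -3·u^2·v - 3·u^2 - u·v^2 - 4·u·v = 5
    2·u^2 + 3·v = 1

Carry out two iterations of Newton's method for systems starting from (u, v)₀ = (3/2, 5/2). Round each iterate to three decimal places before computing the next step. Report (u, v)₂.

(2.921, -3.832)

At (3/2, 5/2): F = (-53.000, 11.000).
Jacobian J = [[-6·u·v - 6·u - v^2 - 4·v, -3·u^2 - 2·u·v - 4·u], [4·u, 3]].
At the point, J = [[-47.750, -20.250], [6.000, 3.000]] (det J = -21.750).
Solving J·Δ = −F gives Δ = (2.931, -9.529).
Then the next iterate is (u, v)₁ = (4.431, -7.029).
Round to (4.431, -7.029) and repeat: F = (255.77612, 17.18052), J = [[138.99615, -14.33428], [17.724, 3.000]].
Δ = (-1.510, 3.197), so (u, v)₂ = (2.921, -3.832).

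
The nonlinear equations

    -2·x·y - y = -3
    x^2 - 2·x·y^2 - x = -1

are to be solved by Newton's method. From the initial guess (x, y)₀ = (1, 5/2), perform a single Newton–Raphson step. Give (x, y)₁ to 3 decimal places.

(0.323, 2.129)

At (1, 5/2): F = (-4.500, -11.500).
Jacobian J = [[-2·y, -2·x - 1], [2·x - 2·y^2 - 1, -4·x·y]].
At the point, J = [[-5.000, -3.000], [-11.500, -10.000]] (det J = 15.500).
Solving J·Δ = −F gives Δ = (-0.677, -0.371).
Then the next iterate is (x, y)₁ = (0.323, 2.129).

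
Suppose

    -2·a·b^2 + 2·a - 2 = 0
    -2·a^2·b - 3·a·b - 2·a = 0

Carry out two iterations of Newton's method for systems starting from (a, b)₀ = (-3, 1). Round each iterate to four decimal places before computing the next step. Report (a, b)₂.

(-2.3363, 1.1951)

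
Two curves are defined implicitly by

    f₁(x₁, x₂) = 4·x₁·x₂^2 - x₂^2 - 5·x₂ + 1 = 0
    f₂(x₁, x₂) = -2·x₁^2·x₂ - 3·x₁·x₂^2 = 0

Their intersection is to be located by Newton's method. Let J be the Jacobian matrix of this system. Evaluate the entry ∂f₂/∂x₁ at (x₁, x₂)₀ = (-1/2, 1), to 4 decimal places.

-1.0000

∂f₂/∂x₁ = -4·x₁·x₂ - 3·x₂^2.
At (-1/2, 1) this is -1.0000.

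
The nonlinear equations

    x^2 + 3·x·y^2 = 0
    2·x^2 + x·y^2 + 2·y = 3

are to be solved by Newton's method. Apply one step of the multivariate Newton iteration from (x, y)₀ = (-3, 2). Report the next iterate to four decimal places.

At (-3, 2): F = (-27.0000, 7.0000).
Jacobian J = [[2·x + 3·y^2, 6·x·y], [4·x + y^2, 2·x·y + 2]].
At the point, J = [[6.0000, -36.0000], [-8.0000, -10.0000]] (det J = -348.0000).
Solving J·Δ = −F gives Δ = (1.5000, -0.5000).
Then the next iterate is (x, y)₁ = (-1.5000, 1.5000).

(-1.5000, 1.5000)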